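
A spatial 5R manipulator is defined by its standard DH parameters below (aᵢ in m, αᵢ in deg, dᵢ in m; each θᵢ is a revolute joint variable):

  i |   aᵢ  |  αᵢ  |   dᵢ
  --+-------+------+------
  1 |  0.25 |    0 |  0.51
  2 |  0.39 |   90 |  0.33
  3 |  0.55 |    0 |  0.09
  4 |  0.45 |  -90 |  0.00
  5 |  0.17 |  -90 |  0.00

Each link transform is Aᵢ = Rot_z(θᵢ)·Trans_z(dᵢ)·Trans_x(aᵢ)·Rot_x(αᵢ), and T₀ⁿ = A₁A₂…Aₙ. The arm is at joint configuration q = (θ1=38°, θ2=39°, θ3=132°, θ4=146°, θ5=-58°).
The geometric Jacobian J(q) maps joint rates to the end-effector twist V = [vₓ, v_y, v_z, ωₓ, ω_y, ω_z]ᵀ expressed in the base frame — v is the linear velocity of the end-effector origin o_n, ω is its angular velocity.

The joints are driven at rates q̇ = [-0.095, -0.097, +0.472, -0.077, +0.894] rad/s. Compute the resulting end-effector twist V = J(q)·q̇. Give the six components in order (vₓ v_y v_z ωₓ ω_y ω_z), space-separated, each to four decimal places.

o_n = [0.4470, 0.1959, 0.7139]
J₁: ẑ×o_n = [-0.1959, 0.4470, 0.0000], ω = ẑ
J2: z=[0.0000, 0.0000, 1.0000] o=[0.1970, 0.1539, 0.5100] → [-0.0420, 0.2500, 0.0000, 0.0000, 0.0000, 1.0000]
J3: z=[0.9744, -0.2250, 0.0000] o=[0.2847, 0.5339, 0.8400] → [0.0284, 0.1229, -0.2929, 0.9744, -0.2250, 0.0000]
J4: z=[0.9744, -0.2250, 0.0000] o=[0.2896, 0.1551, 1.2487] → [0.1203, 0.5211, 0.0752, 0.9744, -0.2250, 0.0000]
J5: z=[0.2228, 0.9649, 0.1392] o=[0.3037, 0.2161, 0.8031] → [-0.0833, 0.0398, -0.1428, 0.2228, 0.9649, 0.1392]
V = J·q̇ = [-0.0476, -0.0133, -0.2716, 0.5840, 0.7738, -0.0676]

-0.0476 -0.0133 -0.2716 0.5840 0.7738 -0.0676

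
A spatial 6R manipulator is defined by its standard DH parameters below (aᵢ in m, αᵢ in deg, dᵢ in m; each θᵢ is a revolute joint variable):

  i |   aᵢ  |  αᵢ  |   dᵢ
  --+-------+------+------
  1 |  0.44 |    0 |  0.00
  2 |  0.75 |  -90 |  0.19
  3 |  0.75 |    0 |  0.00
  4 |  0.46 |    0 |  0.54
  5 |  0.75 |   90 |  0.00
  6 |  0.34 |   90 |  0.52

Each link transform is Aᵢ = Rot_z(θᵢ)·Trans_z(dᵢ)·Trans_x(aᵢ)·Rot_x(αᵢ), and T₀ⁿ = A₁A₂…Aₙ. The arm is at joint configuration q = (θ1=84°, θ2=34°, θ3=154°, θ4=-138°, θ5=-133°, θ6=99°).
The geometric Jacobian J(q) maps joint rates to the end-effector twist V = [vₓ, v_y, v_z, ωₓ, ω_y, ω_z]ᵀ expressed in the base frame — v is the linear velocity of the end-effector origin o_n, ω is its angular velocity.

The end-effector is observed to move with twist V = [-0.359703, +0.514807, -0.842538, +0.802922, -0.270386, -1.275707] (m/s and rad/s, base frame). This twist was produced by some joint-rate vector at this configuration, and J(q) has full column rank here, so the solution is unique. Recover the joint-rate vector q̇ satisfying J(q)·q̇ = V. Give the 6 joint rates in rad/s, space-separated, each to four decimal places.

-0.3810 -0.5810 -0.0870 0.3660 -0.8610 0.6910

o_n = [-0.6045, -0.2045, 0.1192]
J₁: ẑ×o_n = [0.2045, -0.6045, 0.0000], ω = ẑ
J2: z=[0.0000, 0.0000, 1.0000] o=[0.0460, 0.4376, 0.0000] → [0.6421, -0.6505, 0.0000, 0.0000, 0.0000, 1.0000]
J3: z=[-0.8829, -0.4695, 0.0000] o=[-0.3061, 1.0998, 0.1900] → [0.0332, -0.0625, 1.0116, -0.8829, -0.4695, 0.0000]
J4: z=[-0.8829, -0.4695, 0.0000] o=[0.0104, 0.5046, -0.1388] → [-0.1211, 0.2278, 0.3375, -0.8829, -0.4695, 0.0000]
J5: z=[-0.8829, -0.4695, 0.0000] o=[-0.6740, 0.6415, -0.2656] → [-0.1806, 0.3397, 0.7797, -0.8829, -0.4695, 0.0000]
J6: z=[0.4183, -0.7867, -0.4540] o=[-0.5142, 0.3409, 0.4027] → [-0.0246, 0.1596, -0.2992, 0.4183, -0.7867, -0.4540]
q̇ = J⁺·V = [-0.3810, -0.5810, -0.0870, 0.3660, -0.8610, 0.6910]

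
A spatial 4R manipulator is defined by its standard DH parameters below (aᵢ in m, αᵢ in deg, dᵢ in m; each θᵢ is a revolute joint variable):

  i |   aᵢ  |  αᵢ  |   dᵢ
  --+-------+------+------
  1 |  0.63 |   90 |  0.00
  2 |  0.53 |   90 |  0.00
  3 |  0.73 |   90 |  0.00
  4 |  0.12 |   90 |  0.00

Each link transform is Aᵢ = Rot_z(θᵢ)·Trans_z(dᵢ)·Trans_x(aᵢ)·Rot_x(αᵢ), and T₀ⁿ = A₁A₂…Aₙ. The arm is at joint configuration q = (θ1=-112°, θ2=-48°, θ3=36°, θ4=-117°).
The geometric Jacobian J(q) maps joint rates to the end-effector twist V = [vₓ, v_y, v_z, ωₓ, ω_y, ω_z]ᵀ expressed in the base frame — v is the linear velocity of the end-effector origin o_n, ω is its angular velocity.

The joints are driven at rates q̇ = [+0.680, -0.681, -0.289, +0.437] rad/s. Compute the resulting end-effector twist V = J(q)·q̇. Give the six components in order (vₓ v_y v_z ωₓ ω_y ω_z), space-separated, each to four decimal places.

1.0623 -0.3145 -0.6421 0.8144 -0.7460 0.6825

o_n = [-0.9038, -1.1769, -0.7285]
J₁: ẑ×o_n = [1.1769, -0.9038, 0.0000], ω = ẑ
J2: z=[-0.9272, 0.3746, 0.0000] o=[-0.2360, -0.5841, 0.0000] → [-0.2729, -0.6754, 0.7998, -0.9272, 0.3746, 0.0000]
J3: z=[0.2784, 0.6890, -0.6691] o=[-0.3689, -0.9129, -0.3939] → [-0.4072, 0.4511, 0.2951, 0.2784, 0.6890, -0.6691]
J4: z=[0.6028, -0.6677, -0.4368] o=[-0.9147, -1.1186, -0.8328] → [-0.0951, -0.0677, -0.0278, 0.6028, -0.6677, -0.4368]
V = J·q̇ = [1.0623, -0.3145, -0.6421, 0.8144, -0.7460, 0.6825]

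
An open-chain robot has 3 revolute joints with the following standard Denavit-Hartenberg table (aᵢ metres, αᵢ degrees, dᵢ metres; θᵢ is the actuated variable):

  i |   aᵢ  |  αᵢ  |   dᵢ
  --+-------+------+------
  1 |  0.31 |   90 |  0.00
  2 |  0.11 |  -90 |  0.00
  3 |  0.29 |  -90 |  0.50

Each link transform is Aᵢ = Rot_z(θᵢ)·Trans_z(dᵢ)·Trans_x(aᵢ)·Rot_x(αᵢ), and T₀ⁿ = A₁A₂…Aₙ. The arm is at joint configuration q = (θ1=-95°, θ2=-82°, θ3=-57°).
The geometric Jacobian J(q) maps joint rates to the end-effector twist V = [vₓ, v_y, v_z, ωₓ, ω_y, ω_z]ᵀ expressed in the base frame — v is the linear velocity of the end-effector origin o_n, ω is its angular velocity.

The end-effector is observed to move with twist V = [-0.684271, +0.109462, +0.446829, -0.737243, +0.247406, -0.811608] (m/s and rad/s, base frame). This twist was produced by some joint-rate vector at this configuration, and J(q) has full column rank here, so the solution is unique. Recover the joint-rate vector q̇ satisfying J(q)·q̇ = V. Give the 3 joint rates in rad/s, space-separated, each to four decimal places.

o_n = [-0.3157, -0.8180, -0.1958]
J₁: ẑ×o_n = [0.8180, -0.3157, 0.0000], ω = ẑ
J2: z=[-0.9962, 0.0872, 0.0000] o=[-0.0270, -0.3088, 0.0000] → [-0.0171, -0.1950, 0.5324, -0.9962, 0.0872, 0.0000]
J3: z=[-0.0863, -0.9865, 0.1392] o=[-0.0284, -0.3241, -0.1089] → [0.1544, -0.0475, -0.2408, -0.0863, -0.9865, 0.1392]
q̇ = J⁺·V = [-0.7860, 0.7560, -0.1840]

-0.7860 0.7560 -0.1840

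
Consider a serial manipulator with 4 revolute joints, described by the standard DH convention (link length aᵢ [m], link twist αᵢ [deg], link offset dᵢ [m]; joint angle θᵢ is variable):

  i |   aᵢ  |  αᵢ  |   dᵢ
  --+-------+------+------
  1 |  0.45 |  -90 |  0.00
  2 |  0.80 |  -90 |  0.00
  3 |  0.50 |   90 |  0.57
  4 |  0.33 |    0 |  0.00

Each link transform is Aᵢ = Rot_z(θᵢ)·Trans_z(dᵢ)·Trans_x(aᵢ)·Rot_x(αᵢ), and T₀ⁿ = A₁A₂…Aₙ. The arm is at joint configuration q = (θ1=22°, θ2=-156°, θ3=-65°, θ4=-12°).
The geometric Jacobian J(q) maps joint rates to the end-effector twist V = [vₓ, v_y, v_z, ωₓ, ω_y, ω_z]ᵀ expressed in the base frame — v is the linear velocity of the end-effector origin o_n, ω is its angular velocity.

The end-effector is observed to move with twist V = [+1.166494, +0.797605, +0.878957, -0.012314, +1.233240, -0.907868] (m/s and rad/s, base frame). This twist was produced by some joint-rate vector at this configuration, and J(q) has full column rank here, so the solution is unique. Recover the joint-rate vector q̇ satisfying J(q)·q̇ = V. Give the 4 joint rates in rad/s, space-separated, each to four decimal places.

-0.4960 0.8780 -0.1930 0.6390

o_n = [-0.6452, 0.5436, 0.9249]
J₁: ẑ×o_n = [-0.5436, -0.6452, 0.0000], ω = ẑ
J2: z=[-0.3746, 0.9272, 0.0000] o=[0.4172, 0.1686, 0.0000] → [0.8575, 0.3465, 0.8446, -0.3746, 0.9272, 0.0000]
J3: z=[0.3771, 0.1524, 0.9135] o=[-0.2604, -0.1052, 0.3254] → [-0.5014, -0.5776, 0.3033, 0.3771, 0.1524, 0.9135]
J4: z=[0.6093, 0.7020, -0.3686] o=[-0.3942, 0.3295, 0.9321] → [0.0739, 0.0969, 0.3067, 0.6093, 0.7020, -0.3686]
q̇ = J⁺·V = [-0.4960, 0.8780, -0.1930, 0.6390]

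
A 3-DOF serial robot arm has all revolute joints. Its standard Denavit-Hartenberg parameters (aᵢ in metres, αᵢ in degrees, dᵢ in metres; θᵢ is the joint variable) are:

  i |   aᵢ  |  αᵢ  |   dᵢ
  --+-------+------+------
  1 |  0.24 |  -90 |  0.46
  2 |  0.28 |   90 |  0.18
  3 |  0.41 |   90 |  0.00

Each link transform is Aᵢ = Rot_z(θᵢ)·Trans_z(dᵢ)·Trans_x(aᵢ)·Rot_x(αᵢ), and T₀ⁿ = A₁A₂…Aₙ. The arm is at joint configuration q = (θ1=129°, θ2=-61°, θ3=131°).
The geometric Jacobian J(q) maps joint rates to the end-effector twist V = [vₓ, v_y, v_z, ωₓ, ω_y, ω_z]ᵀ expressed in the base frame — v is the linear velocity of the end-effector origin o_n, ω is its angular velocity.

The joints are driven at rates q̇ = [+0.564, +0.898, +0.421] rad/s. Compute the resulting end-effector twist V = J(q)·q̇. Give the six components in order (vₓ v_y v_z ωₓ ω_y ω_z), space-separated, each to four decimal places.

o_n = [-0.5348, -0.1173, 0.4696]
J₁: ẑ×o_n = [0.1173, -0.5348, 0.0000], ω = ẑ
J2: z=[-0.7771, -0.6293, 0.0000] o=[-0.1510, 0.1865, 0.4600] → [-0.0061, 0.0075, -0.0053, -0.7771, -0.6293, 0.0000]
J3: z=[0.5504, -0.6797, 0.4848] o=[-0.3764, 0.1787, 0.7049] → [0.3034, 0.0527, -0.2706, 0.5504, -0.6797, 0.4848]
V = J·q̇ = [0.1885, -0.2727, -0.1187, -0.4662, -0.8513, 0.7681]

0.1885 -0.2727 -0.1187 -0.4662 -0.8513 0.7681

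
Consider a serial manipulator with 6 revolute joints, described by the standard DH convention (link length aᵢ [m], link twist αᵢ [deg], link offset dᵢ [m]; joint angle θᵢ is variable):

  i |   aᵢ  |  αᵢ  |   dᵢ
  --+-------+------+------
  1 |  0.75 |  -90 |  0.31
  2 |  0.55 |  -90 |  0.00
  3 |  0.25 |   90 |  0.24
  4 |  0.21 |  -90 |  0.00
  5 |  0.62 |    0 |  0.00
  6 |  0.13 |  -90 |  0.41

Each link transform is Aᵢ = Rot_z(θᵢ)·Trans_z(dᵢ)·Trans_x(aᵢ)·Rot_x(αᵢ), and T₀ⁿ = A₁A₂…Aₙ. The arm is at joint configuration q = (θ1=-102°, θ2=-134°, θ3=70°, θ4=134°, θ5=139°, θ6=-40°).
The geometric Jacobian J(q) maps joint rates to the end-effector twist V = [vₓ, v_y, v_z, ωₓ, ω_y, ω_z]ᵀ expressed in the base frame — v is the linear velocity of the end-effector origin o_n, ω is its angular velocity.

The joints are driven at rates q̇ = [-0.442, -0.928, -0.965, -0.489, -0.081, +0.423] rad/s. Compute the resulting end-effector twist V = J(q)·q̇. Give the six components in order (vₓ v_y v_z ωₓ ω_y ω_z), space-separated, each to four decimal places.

-0.4113 0.2523 -0.0511 -0.7439 0.6564 -1.6684

o_n = [-0.4206, -0.4277, 0.2102]
J₁: ẑ×o_n = [0.4277, -0.4206, 0.0000], ω = ẑ
J2: z=[0.9781, -0.2079, 0.0000] o=[-0.1559, -0.7336, 0.3100] → [0.0207, 0.0976, 0.2442, 0.9781, -0.2079, 0.0000]
J3: z=[-0.1496, -0.7036, 0.6947] o=[-0.0765, -0.3599, 0.7056] → [0.3957, -0.3131, -0.2320, -0.1496, -0.7036, 0.6947]
J4: z=[0.4703, 0.5674, 0.6760] o=[-0.3298, -0.4218, 0.9339] → [-0.4066, 0.2790, 0.0487, 0.4703, 0.5674, 0.6760]
J5: z=[0.7295, 0.1811, -0.6595] o=[-0.2255, -0.5905, 1.0029] → [-0.0362, 0.7069, 0.1541, 0.7295, 0.1811, -0.6595]
J6: z=[0.7295, 0.1811, -0.6595] o=[-0.6492, -0.4454, 0.5741] → [-0.0542, 0.1147, -0.0285, 0.7295, 0.1811, -0.6595]
V = J·q̇ = [-0.4113, 0.2523, -0.0511, -0.7439, 0.6564, -1.6684]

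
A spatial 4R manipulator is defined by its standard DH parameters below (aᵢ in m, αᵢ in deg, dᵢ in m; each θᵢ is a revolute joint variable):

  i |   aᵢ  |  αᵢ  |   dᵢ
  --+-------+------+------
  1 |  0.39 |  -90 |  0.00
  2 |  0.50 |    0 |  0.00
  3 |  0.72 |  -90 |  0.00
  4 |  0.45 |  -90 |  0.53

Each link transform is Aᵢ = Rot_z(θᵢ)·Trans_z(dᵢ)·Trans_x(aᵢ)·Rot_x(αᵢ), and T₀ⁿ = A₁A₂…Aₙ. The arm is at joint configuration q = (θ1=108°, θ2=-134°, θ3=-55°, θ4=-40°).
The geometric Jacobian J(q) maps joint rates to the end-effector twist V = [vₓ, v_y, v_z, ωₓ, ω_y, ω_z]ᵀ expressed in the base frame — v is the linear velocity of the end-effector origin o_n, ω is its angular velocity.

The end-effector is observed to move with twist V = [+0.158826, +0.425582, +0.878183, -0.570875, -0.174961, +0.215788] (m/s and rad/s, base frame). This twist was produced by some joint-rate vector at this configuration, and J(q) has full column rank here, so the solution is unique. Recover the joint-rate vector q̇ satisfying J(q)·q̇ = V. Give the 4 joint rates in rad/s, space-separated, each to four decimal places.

0.2790 0.5700 0.0270 -0.0640

o_n = [0.0623, -1.1278, 0.7166]
J₁: ẑ×o_n = [1.1278, 0.0623, -0.0000], ω = ẑ
J2: z=[-0.9511, -0.3090, 0.0000] o=[-0.1205, 0.3709, 0.0000] → [-0.2214, 0.6815, 1.4819, -0.9511, -0.3090, 0.0000]
J3: z=[-0.9511, -0.3090, 0.0000] o=[-0.0132, 0.0406, 0.3597] → [-0.1103, 0.3394, 1.1345, -0.9511, -0.3090, 0.0000]
J4: z=[0.0483, -0.1488, 0.9877] o=[0.2066, -0.6357, 0.2470] → [0.4161, -0.1652, -0.0452, 0.0483, -0.1488, 0.9877]
q̇ = J⁺·V = [0.2790, 0.5700, 0.0270, -0.0640]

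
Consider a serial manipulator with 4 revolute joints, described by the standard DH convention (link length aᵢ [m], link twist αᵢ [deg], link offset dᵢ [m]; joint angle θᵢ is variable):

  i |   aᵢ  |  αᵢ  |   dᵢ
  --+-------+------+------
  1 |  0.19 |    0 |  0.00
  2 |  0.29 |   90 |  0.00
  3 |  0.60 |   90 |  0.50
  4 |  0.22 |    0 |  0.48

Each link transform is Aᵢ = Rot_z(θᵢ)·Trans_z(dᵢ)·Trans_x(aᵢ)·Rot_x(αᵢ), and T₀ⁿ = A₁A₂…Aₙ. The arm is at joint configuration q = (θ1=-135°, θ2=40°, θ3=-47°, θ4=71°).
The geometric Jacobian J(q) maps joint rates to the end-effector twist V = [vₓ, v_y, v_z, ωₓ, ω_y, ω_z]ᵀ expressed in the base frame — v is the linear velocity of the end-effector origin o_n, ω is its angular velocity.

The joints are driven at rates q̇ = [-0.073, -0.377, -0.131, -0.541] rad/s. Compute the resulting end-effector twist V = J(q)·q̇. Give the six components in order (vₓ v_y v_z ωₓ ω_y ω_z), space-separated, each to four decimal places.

-0.1187 0.3698 -0.0963 0.0960 -0.4056 -0.0810

o_n = [-0.8743, -0.4681, -0.8186]
J₁: ẑ×o_n = [0.4681, -0.8743, 0.0000], ω = ẑ
J2: z=[0.0000, 0.0000, 1.0000] o=[-0.1344, -0.1344, 0.0000] → [0.3338, -0.7399, 0.0000, 0.0000, 0.0000, 1.0000]
J3: z=[-0.9962, 0.0872, 0.0000] o=[-0.1596, -0.4232, 0.0000] → [-0.0713, -0.8154, 0.1070, -0.9962, 0.0872, 0.0000]
J4: z=[0.0637, 0.7286, -0.6820] o=[-0.6934, -0.7873, -0.4388] → [-0.0590, 0.1476, 0.1521, 0.0637, 0.7286, -0.6820]
V = J·q̇ = [-0.1187, 0.3698, -0.0963, 0.0960, -0.4056, -0.0810]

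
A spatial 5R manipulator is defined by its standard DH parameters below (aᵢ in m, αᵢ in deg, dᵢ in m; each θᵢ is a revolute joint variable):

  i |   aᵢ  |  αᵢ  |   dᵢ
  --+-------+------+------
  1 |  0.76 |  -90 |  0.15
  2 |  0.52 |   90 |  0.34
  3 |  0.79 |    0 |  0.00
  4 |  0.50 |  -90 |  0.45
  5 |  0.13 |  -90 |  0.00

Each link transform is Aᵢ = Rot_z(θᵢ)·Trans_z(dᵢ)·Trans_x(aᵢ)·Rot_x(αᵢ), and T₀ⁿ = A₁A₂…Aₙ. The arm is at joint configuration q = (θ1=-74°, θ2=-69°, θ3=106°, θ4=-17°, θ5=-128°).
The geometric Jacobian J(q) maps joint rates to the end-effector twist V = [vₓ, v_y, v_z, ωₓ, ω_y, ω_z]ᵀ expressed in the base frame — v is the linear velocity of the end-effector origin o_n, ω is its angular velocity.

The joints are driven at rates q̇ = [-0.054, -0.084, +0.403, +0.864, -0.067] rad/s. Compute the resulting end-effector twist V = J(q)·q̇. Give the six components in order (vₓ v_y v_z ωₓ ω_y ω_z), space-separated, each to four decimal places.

-0.1705 0.2156 -0.8184 -0.4013 1.0905 0.4626

o_n = [1.5583, 0.0773, 0.6370]
J₁: ẑ×o_n = [-0.0773, 1.5583, 0.0000], ω = ẑ
J2: z=[0.9613, 0.2756, 0.0000] o=[0.2095, -0.7306, 0.1500] → [0.1342, -0.4681, 0.4048, 0.9613, 0.2756, 0.0000]
J3: z=[-0.2573, 0.8974, 0.3584] o=[0.5877, -0.8160, 0.6355] → [-0.3188, 0.3482, -1.1010, -0.2573, 0.8974, 0.3584]
J4: z=[-0.2573, 0.8974, 0.3584] o=[1.2961, -0.5316, 0.4322] → [-0.0344, 0.1467, -0.3920, -0.2573, 0.8974, 0.3584]
J5: z=[-0.0820, 0.3492, -0.9334] o=[1.6618, 0.0070, 0.6016] → [0.0780, 0.0994, 0.0304, -0.0820, 0.3492, -0.9334]
V = J·q̇ = [-0.1705, 0.2156, -0.8184, -0.4013, 1.0905, 0.4626]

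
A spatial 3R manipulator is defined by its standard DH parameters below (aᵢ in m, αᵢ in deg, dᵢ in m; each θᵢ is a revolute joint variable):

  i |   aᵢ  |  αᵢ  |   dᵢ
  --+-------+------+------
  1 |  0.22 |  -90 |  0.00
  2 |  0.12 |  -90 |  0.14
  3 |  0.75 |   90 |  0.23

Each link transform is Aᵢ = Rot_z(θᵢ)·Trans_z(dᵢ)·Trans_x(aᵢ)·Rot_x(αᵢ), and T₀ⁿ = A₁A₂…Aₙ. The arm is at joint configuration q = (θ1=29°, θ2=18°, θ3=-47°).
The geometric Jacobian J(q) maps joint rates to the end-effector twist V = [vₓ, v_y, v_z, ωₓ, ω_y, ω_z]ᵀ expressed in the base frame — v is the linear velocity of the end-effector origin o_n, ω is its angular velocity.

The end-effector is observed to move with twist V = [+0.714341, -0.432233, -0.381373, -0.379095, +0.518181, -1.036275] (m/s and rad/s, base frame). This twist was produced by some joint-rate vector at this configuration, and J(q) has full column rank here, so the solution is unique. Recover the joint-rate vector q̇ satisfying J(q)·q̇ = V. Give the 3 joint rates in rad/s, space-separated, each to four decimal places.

o_n = [0.3217, 0.9656, -0.4139]
J₁: ẑ×o_n = [-0.9656, 0.3217, 0.0000], ω = ẑ
J2: z=[-0.4848, 0.8746, 0.0000] o=[0.1924, 0.1067, 0.0000] → [-0.3620, -0.2007, -0.5295, -0.4848, 0.8746, 0.0000]
J3: z=[-0.2703, -0.1498, -0.9511] o=[0.2244, 0.2844, -0.0371] → [0.7042, -0.1945, -0.1695, -0.2703, -0.1498, -0.9511]
q̇ = J⁺·V = [-0.7890, 0.6370, 0.2600]

-0.7890 0.6370 0.2600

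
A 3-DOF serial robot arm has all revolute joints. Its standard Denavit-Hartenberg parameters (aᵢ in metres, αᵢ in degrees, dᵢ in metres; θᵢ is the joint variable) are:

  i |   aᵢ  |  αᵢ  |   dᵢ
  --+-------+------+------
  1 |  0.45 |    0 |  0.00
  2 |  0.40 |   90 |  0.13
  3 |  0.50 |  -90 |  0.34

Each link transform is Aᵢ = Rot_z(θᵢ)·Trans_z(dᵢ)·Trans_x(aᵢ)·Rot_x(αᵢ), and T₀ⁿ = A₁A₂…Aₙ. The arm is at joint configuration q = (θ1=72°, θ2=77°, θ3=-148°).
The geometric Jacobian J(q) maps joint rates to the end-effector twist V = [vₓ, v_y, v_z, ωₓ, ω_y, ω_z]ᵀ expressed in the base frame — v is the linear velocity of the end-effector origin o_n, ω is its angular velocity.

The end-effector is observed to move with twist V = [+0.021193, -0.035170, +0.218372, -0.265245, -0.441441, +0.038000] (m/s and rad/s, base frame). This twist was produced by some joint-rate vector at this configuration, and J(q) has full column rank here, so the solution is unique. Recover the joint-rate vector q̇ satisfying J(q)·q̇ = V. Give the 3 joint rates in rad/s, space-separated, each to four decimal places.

o_n = [0.3348, 0.7070, -0.1350]
J₁: ẑ×o_n = [-0.7070, 0.3348, 0.0000], ω = ẑ
J2: z=[0.0000, 0.0000, 1.0000] o=[0.1391, 0.4280, 0.0000] → [-0.2791, 0.1957, 0.0000, 0.0000, 0.0000, 1.0000]
J3: z=[0.5150, 0.8572, 0.0000] o=[-0.2038, 0.6340, 0.1300] → [-0.2271, 0.1365, -0.4240, 0.5150, 0.8572, 0.0000]
q̇ = J⁺·V = [0.1990, -0.1610, -0.5150]

0.1990 -0.1610 -0.5150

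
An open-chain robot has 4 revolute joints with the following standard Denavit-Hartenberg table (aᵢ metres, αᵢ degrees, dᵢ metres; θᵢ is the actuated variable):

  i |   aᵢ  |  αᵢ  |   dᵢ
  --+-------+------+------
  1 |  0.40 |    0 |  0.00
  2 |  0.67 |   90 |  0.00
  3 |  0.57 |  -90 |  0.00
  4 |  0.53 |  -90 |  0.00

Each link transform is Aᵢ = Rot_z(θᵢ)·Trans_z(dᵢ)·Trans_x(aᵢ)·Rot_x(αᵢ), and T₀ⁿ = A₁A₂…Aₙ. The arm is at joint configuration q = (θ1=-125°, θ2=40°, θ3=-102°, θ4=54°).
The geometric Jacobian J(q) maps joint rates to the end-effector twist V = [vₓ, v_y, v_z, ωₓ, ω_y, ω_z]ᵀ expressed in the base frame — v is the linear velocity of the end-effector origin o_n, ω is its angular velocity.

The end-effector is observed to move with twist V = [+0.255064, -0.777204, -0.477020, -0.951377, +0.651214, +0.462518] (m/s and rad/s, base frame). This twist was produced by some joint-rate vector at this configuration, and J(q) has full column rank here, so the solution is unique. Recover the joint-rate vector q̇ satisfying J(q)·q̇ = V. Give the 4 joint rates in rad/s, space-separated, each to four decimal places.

0.8810 -0.5740 0.8910 -0.7480

o_n = [0.2401, -0.7752, -0.8623]
J₁: ẑ×o_n = [0.7752, 0.2401, -0.0000], ω = ẑ
J2: z=[0.0000, 0.0000, 1.0000] o=[-0.2294, -0.3277, 0.0000] → [0.4475, 0.4696, -0.0000, 0.0000, 0.0000, 1.0000]
J3: z=[-0.9962, -0.0872, 0.0000] o=[-0.1710, -0.9951, 0.0000] → [0.0752, -0.8590, -0.1833, -0.9962, -0.0872, 0.0000]
J4: z=[0.0853, -0.9744, -0.2079] o=[-0.1814, -0.8771, -0.5575] → [0.3181, -0.0617, 0.4194, 0.0853, -0.9744, -0.2079]
q̇ = J⁺·V = [0.8810, -0.5740, 0.8910, -0.7480]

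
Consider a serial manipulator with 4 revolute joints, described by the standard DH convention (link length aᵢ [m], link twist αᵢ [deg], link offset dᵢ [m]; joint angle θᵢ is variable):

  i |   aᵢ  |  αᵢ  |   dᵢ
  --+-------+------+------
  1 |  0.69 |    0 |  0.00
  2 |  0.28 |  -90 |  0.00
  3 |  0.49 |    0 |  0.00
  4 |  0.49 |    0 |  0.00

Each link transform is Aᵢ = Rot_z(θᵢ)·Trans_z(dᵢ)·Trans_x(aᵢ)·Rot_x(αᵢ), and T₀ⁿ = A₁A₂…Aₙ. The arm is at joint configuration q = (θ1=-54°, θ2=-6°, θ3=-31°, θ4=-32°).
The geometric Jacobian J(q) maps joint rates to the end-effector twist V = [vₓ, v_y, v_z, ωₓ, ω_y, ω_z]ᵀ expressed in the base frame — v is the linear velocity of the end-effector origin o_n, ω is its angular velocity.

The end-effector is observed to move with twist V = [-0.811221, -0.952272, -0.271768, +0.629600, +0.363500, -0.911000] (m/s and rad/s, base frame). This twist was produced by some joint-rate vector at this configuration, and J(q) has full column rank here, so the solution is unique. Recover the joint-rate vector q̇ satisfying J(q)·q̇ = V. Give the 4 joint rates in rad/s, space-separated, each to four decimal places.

o_n = [0.8668, -1.3571, 0.6890]
J₁: ẑ×o_n = [1.3571, 0.8668, -0.0000], ω = ẑ
J2: z=[0.0000, 0.0000, 1.0000] o=[0.4056, -0.5582, 0.0000] → [0.7989, 0.4612, -0.0000, 0.0000, 0.0000, 1.0000]
J3: z=[0.8660, 0.5000, 0.0000] o=[0.5456, -0.8007, 0.0000] → [0.3445, -0.5967, -0.6425, 0.8660, 0.5000, 0.0000]
J4: z=[0.8660, 0.5000, 0.0000] o=[0.7556, -1.1644, 0.2524] → [0.2183, -0.3781, -0.2225, 0.8660, 0.5000, 0.0000]
q̇ = J⁺·V = [-0.4930, -0.4180, 0.2620, 0.4650]

-0.4930 -0.4180 0.2620 0.4650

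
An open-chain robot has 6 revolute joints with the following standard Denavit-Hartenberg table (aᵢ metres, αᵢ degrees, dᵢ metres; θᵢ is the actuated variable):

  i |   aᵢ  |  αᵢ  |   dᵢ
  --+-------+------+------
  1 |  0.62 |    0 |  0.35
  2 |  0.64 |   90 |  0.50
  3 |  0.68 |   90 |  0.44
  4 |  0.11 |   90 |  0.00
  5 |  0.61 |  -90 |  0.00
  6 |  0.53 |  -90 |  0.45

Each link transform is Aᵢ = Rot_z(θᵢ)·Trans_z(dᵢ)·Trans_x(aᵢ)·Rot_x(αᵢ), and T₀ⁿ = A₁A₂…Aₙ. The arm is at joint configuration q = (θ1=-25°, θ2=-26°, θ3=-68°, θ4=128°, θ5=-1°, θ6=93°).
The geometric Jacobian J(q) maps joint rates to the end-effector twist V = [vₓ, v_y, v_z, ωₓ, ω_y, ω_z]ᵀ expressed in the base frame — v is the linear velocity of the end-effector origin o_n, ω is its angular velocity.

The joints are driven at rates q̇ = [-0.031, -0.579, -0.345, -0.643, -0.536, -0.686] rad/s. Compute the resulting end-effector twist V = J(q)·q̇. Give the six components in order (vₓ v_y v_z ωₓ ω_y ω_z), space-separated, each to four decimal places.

o_n = [0.1510, -0.8126, 0.8411]
J₁: ẑ×o_n = [0.8126, 0.1510, -0.0000], ω = ẑ
J2: z=[0.0000, 0.0000, 1.0000] o=[0.5619, -0.2620, 0.3500] → [0.5506, -0.4109, 0.0000, 0.0000, 0.0000, 1.0000]
J3: z=[-0.7771, -0.6293, 0.0000] o=[0.9647, -0.7594, 0.8500] → [0.0056, -0.0069, -0.4707, -0.7771, -0.6293, 0.0000]
J4: z=[-0.5835, 0.7206, -0.3746] o=[0.7830, -1.2343, 0.2195] → [0.6058, 0.5994, 0.2093, -0.5835, 0.7206, -0.3746]
J5: z=[-0.2927, -0.6169, -0.7306] o=[0.6997, -1.2691, 0.2823] → [-0.0111, 0.5644, -0.4721, -0.2927, -0.6169, -0.7306]
J6: z=[-0.5966, 0.7149, -0.3646] o=[0.2439, -1.4699, 0.6344] → [0.3874, 0.1571, -0.3258, -0.5966, 0.7149, -0.3646]
V = J·q̇ = [-0.9952, -0.5601, 0.5043, 1.2095, -0.4060, 0.2726]

-0.9952 -0.5601 0.5043 1.2095 -0.4060 0.2726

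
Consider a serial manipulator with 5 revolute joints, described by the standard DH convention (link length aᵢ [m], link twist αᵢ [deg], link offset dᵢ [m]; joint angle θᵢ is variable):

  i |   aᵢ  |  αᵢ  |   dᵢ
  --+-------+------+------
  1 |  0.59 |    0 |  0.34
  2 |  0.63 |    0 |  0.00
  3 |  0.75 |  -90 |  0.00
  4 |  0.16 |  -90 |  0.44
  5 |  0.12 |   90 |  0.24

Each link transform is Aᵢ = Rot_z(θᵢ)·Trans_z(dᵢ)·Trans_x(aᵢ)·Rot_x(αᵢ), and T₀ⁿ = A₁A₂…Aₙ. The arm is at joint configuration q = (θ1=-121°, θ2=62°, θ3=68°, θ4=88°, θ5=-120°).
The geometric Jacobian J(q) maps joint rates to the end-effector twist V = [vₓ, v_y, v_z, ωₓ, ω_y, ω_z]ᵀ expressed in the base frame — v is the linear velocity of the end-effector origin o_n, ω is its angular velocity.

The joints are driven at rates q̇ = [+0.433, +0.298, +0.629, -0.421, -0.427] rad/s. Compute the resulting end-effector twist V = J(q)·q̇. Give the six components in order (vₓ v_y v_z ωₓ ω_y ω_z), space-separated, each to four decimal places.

o_n = [0.4428, -0.4282, 0.2317]
J₁: ẑ×o_n = [0.4282, 0.4428, -0.0000], ω = ẑ
J2: z=[0.0000, 0.0000, 1.0000] o=[-0.3039, -0.5057, 0.3400] → [-0.0776, 0.7467, 0.0000, 0.0000, 0.0000, 1.0000]
J3: z=[0.0000, 0.0000, 1.0000] o=[0.0206, -1.0457, 0.3400] → [-0.6176, 0.4222, 0.0000, 0.0000, 0.0000, 1.0000]
J4: z=[-0.1564, 0.9877, 0.0000] o=[0.7614, -0.9284, 0.3400] → [-0.1070, -0.0169, 0.2364, -0.1564, 0.9877, 0.0000]
J5: z=[-0.9871, -0.1563, -0.0349] o=[0.6981, -0.4930, 0.1801] → [-0.0058, 0.0598, -0.1039, -0.9871, -0.1563, -0.0349]
V = J·q̇ = [-0.1787, 0.6614, -0.0552, 0.4873, -0.3491, 1.3749]

-0.1787 0.6614 -0.0552 0.4873 -0.3491 1.3749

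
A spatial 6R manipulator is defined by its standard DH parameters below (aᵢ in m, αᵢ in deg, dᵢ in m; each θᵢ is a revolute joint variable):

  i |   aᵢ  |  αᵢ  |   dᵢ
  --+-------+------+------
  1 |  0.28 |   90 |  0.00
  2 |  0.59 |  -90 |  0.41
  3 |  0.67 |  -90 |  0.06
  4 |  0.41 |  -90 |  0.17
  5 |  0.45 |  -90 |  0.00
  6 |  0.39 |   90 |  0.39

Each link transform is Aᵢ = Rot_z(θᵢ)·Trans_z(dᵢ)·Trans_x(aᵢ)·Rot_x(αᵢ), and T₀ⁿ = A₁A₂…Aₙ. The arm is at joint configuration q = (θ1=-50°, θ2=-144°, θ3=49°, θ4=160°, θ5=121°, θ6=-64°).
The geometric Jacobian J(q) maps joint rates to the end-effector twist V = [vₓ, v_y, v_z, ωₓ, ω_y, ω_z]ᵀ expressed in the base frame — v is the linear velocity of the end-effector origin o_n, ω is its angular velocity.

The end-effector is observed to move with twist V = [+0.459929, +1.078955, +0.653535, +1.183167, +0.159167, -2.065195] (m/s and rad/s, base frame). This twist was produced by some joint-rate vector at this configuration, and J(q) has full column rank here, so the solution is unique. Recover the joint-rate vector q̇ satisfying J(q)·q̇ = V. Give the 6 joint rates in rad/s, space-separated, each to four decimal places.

o_n = [-0.2220, 0.3772, -1.1016]
J₁: ẑ×o_n = [-0.3772, -0.2220, 0.0000], ω = ẑ
J2: z=[-0.7660, -0.6428, 0.0000] o=[0.1800, -0.2145, 0.0000] → [0.7081, -0.8438, -0.7116, -0.7660, -0.6428, 0.0000]
J3: z=[0.3778, -0.4503, -0.8090] o=[-0.4409, -0.1124, -0.3468] → [0.7359, 0.1081, 0.2836, 0.3778, -0.4503, -0.8090]
J4: z=[0.8950, -0.0460, 0.4436] o=[-0.2595, 0.4580, -0.6537] → [0.0565, 0.4175, -0.0706, 0.8950, -0.0460, 0.4436]
J5: z=[0.2740, -0.7281, -0.6283] o=[-0.2516, 0.1698, -0.3163] → [0.7021, 0.1966, 0.0784, 0.2740, -0.7281, -0.6283]
J6: z=[0.7626, 0.5625, -0.3193] o=[-0.5153, 0.3461, -0.6355] → [-0.2522, 0.2618, -0.1412, 0.7626, 0.5625, -0.3193]
q̇ = J⁺·V = [-0.9350, -0.7540, 0.4800, -0.2740, 0.6620, 0.6400]

-0.9350 -0.7540 0.4800 -0.2740 0.6620 0.6400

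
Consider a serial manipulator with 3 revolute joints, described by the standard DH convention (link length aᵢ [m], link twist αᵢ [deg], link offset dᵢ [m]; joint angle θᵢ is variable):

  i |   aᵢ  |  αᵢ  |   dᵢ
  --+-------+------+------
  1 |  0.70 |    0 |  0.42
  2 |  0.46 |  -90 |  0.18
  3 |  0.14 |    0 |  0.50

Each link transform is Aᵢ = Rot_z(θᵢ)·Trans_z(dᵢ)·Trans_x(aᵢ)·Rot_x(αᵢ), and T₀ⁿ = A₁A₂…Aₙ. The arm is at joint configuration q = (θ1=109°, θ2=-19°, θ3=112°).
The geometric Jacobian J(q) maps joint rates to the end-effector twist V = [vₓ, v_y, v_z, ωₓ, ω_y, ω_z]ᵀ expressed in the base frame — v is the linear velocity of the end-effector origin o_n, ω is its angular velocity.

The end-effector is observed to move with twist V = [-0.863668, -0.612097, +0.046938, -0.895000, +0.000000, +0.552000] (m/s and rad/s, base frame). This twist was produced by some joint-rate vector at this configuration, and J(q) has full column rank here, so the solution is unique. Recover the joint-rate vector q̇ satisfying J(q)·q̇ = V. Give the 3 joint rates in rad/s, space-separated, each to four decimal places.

0.9650 -0.4130 0.8950

o_n = [-0.7279, 1.0694, 0.4702]
J₁: ẑ×o_n = [-1.0694, -0.7279, 0.0000], ω = ẑ
J2: z=[0.0000, 0.0000, 1.0000] o=[-0.2279, 0.6619, 0.4200] → [-0.4076, -0.5000, 0.0000, 0.0000, 0.0000, 1.0000]
J3: z=[-1.0000, 0.0000, 0.0000] o=[-0.2279, 1.1219, 0.6000] → [-0.0000, -0.1298, 0.0524, -1.0000, 0.0000, 0.0000]
q̇ = J⁺·V = [0.9650, -0.4130, 0.8950]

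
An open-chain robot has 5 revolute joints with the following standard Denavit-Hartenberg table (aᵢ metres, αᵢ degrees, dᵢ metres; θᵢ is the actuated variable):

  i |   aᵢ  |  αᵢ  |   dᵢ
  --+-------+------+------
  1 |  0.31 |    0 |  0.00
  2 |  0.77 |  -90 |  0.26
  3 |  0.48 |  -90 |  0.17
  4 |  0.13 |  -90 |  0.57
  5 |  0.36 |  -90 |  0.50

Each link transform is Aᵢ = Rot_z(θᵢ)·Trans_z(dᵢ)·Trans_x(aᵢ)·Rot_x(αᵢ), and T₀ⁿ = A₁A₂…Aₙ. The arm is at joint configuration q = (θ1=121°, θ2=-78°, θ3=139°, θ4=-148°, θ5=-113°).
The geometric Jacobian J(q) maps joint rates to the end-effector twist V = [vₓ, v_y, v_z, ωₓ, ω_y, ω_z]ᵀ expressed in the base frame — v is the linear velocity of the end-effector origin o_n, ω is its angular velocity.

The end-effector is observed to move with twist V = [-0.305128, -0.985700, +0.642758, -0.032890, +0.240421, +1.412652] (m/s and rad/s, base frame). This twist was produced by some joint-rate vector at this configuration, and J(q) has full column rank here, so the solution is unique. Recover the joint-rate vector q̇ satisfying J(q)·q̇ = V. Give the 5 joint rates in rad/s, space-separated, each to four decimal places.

o_n = [-0.8465, 0.4298, 0.4456]
J₁: ẑ×o_n = [-0.4298, -0.8465, 0.0000], ω = ẑ
J2: z=[0.0000, 0.0000, 1.0000] o=[-0.1597, 0.2657, 0.0000] → [-0.1640, -0.6868, 0.0000, 0.0000, 0.0000, 1.0000]
J3: z=[-0.6820, 0.7314, 0.0000] o=[0.4035, 0.7909, 0.2600] → [0.1357, 0.1266, 1.1604, -0.6820, 0.7314, 0.0000]
J4: z=[-0.4798, -0.4474, 0.7547] o=[0.0226, 0.6681, -0.0549] → [-0.0441, -0.4157, -0.2745, -0.4798, -0.4474, 0.7547]
J5: z=[-0.8709, 0.3475, -0.3477] o=[-0.2370, 0.5202, 0.4476] → [-0.0321, 0.2101, 0.2905, -0.8709, 0.3475, -0.3477]
q̇ = J⁺·V = [0.9540, 0.0760, 0.7690, 0.1970, -0.6730]

0.9540 0.0760 0.7690 0.1970 -0.6730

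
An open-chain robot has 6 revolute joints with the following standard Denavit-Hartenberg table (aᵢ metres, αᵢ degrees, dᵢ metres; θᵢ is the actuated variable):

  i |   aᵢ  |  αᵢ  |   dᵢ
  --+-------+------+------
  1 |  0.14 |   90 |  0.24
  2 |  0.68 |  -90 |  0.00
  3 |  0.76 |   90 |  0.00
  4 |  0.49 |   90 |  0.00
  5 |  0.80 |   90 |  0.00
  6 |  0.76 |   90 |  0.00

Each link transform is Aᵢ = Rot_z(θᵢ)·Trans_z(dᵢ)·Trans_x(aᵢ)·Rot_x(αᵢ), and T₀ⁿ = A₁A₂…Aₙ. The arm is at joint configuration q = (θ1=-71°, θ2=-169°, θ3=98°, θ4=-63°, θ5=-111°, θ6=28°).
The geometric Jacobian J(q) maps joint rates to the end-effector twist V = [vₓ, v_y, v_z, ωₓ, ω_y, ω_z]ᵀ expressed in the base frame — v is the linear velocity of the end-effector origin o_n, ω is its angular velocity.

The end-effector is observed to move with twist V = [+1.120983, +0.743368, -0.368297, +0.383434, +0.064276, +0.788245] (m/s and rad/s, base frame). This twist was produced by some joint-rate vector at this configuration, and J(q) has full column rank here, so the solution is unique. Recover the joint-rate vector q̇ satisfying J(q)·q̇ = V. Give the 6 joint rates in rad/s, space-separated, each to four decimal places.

0.3360 -0.8100 -0.9490 -0.4540 0.1230 0.6890

o_n = [0.4912, -0.7203, 0.5075]
J₁: ẑ×o_n = [0.7203, 0.4912, -0.0000], ω = ẑ
J2: z=[-0.9455, -0.3256, 0.0000] o=[0.0456, -0.1324, 0.2400] → [-0.0871, 0.2530, 0.7010, -0.9455, -0.3256, 0.0000]
J3: z=[0.0621, -0.1804, -0.9816] o=[-0.1717, 0.4988, 0.1102] → [-1.2683, -0.6755, 0.0439, 0.0621, -0.1804, -0.9816]
J4: z=[-0.1849, 0.9644, -0.1890] o=[0.5737, 0.6456, 0.1304] → [0.1056, 0.0853, 0.3321, -0.1849, 0.9644, -0.1890]
J5: z=[-0.9021, -0.0903, 0.4220] o=[0.7647, 0.7674, 0.5649] → [0.6330, -0.1672, 1.3173, -0.9021, -0.0903, 0.4220]
J6: z=[-0.4303, 0.1136, -0.8955] o=[0.7910, -0.0242, 0.4518] → [-0.6171, 0.2925, 0.3336, -0.4303, 0.1136, -0.8955]
q̇ = J⁺·V = [0.3360, -0.8100, -0.9490, -0.4540, 0.1230, 0.6890]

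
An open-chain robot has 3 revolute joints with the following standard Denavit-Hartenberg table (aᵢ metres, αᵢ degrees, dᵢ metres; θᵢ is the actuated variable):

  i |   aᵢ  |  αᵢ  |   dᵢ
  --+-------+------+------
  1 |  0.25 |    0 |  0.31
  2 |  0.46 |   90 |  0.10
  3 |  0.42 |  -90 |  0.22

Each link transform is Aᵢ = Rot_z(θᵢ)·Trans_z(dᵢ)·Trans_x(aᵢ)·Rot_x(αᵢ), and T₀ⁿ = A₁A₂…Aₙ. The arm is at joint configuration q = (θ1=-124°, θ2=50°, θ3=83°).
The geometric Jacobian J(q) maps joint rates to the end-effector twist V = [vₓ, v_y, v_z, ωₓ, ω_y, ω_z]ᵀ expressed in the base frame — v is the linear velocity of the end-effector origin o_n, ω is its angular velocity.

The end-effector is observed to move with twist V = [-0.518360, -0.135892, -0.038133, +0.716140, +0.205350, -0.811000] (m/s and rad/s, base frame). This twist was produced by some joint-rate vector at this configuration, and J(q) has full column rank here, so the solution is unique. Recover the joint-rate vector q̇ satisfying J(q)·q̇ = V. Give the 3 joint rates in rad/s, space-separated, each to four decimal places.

-0.7540 -0.0570 -0.7450

o_n = [-0.2104, -0.7593, 0.8269]
J₁: ẑ×o_n = [0.7593, -0.2104, 0.0000], ω = ẑ
J2: z=[0.0000, 0.0000, 1.0000] o=[-0.1398, -0.2073, 0.3100] → [0.5520, -0.0706, 0.0000, 0.0000, 0.0000, 1.0000]
J3: z=[-0.9613, -0.2756, 0.0000] o=[-0.0130, -0.6494, 0.4100] → [-0.1149, 0.4007, 0.0512, -0.9613, -0.2756, 0.0000]
q̇ = J⁺·V = [-0.7540, -0.0570, -0.7450]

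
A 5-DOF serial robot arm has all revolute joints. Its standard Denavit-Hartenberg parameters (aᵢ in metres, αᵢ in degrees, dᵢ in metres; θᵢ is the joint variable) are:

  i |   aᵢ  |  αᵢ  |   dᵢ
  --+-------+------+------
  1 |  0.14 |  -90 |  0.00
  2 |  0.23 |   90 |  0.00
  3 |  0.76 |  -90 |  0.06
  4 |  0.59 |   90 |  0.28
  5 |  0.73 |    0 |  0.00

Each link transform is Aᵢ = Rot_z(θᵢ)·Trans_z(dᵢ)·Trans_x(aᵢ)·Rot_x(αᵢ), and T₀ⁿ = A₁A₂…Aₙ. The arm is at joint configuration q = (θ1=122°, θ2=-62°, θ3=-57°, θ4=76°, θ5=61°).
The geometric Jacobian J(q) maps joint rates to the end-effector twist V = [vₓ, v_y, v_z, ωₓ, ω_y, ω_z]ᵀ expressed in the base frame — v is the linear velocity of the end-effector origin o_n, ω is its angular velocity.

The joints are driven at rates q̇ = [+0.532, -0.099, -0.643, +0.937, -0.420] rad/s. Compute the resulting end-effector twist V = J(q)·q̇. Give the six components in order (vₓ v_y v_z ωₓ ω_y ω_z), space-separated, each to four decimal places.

-0.5852 -0.2027 -0.7544 -1.1273 0.3830 0.6803

o_n = [-0.5787, 1.5463, 0.9567]
J₁: ẑ×o_n = [-1.5463, -0.5787, 0.0000], ω = ẑ
J2: z=[-0.8480, -0.5299, 0.0000] o=[-0.0742, 0.1187, 0.0000] → [-0.5070, 0.8113, -1.4780, -0.8480, -0.5299, 0.0000]
J3: z=[0.4679, -0.7488, 0.4695] o=[-0.1314, 0.2103, 0.2031] → [-1.1915, -0.5626, 0.2902, 0.4679, -0.7488, 0.4695]
J4: z=[-0.6705, 0.0453, 0.7405] o=[0.3342, 0.6679, 0.5967] → [-0.6341, -0.4347, -0.5476, -0.6705, 0.0453, 0.7405]
J5: z=[0.6718, 0.4605, 0.5802] o=[-0.0392, 1.2037, 0.6039] → [-0.0364, -0.5500, 0.4786, 0.6718, 0.4605, 0.5802]
V = J·q̇ = [-0.5852, -0.2027, -0.7544, -1.1273, 0.3830, 0.6803]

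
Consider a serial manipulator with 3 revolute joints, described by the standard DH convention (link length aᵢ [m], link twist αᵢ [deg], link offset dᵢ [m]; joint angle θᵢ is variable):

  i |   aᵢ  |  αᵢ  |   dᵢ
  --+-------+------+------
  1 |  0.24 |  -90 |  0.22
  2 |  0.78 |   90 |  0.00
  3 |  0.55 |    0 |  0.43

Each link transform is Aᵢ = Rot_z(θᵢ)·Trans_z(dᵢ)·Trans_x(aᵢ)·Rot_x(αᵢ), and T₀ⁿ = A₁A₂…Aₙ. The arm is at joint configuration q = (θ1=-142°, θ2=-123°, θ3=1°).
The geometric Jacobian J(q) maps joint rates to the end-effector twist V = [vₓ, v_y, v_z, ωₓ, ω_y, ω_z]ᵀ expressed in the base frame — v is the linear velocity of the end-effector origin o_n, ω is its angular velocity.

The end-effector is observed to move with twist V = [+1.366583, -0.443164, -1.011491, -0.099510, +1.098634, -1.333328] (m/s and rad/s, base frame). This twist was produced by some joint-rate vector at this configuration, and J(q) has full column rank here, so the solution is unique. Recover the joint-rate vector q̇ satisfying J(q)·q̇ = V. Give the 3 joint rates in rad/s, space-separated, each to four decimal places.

-0.9450 -0.9270 0.7130

o_n = [0.6717, 0.5126, 1.1012]
J₁: ẑ×o_n = [-0.5126, 0.6717, 0.0000], ω = ẑ
J2: z=[0.6157, -0.7880, 0.0000] o=[-0.1891, -0.1478, 0.2200] → [-0.6944, -0.5425, 1.0850, 0.6157, -0.7880, 0.0000]
J3: z=[0.6609, 0.5163, -0.5446] o=[0.1456, 0.1138, 0.8742] → [0.3344, -0.4366, -0.0081, 0.6609, 0.5163, -0.5446]
q̇ = J⁺·V = [-0.9450, -0.9270, 0.7130]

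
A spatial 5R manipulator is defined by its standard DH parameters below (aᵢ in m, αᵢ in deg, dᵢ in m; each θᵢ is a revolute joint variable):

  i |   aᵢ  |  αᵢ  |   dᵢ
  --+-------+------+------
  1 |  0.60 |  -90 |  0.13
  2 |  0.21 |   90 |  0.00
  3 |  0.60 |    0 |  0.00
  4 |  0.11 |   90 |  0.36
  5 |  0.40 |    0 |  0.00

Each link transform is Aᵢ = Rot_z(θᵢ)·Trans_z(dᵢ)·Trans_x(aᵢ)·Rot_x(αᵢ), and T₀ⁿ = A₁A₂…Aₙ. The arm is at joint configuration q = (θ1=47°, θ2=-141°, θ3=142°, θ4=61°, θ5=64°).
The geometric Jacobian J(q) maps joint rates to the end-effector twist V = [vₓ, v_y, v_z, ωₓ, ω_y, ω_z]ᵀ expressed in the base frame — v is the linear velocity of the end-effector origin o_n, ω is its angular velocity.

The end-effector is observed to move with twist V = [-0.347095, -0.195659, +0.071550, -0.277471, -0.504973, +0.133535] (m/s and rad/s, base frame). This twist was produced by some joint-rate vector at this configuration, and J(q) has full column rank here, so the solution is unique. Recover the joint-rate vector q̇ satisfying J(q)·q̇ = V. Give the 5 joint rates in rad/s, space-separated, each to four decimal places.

o_n = [0.1903, 0.5822, -0.7599]
J₁: ẑ×o_n = [-0.5822, 0.1903, 0.0000], ω = ẑ
J2: z=[-0.7314, 0.6820, 0.0000] o=[0.4092, 0.4388, 0.1300] → [-0.6069, -0.6508, 0.0444, -0.7314, 0.6820, 0.0000]
J3: z=[-0.4292, -0.4603, -0.7771] o=[0.2979, 0.3195, 0.2622] → [0.6746, -0.3550, -0.1623, -0.4292, -0.4603, -0.7771]
J4: z=[-0.4292, -0.4603, -0.7771] o=[0.2783, 0.8401, -0.0354] → [0.1330, -0.2425, 0.0702, -0.4292, -0.4603, -0.7771]
J5: z=[-0.4661, 0.8499, -0.2459] o=[0.2089, 0.7027, -0.3789] → [-0.3534, -0.1730, 0.0720, -0.4661, 0.8499, -0.2459]
q̇ = J⁺·V = [0.4520, 0.4090, -0.2340, 0.8330, -0.5980]

0.4520 0.4090 -0.2340 0.8330 -0.5980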